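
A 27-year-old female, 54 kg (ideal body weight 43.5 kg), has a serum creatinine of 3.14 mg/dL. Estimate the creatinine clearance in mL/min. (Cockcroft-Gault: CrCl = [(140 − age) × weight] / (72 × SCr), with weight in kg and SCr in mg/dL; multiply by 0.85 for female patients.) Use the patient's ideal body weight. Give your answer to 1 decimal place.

CrCl = (140 − 27) × 43.5 / (72 × 3.14) × 0.85 = 4915.5 / 226.08 × 0.85 ≈ 18.5 mL/min

18.5 mL/min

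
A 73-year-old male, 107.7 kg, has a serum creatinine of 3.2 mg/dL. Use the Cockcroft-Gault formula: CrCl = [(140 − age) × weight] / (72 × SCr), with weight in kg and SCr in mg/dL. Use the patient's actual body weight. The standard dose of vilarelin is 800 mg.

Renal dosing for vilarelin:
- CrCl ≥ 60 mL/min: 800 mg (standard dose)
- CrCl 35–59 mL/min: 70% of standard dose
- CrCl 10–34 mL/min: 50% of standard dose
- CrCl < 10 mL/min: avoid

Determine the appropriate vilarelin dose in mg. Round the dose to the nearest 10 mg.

CrCl = (140 − 73) × 107.7 / (72 × 3.2) = 7215.9 / 230.40 ≈ 31.3 mL/min
CrCl ≈ 31 mL/min → bracket 10–34 mL/min.
50% of 800 mg = 400 mg

400 mg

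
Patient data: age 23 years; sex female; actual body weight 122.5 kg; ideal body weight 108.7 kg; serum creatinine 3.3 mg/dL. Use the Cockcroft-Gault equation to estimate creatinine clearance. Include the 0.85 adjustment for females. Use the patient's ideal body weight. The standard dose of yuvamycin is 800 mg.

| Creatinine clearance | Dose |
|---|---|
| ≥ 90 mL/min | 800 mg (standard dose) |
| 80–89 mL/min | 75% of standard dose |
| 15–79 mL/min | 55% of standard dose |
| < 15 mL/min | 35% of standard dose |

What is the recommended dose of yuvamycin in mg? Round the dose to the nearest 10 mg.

CrCl = (140 − 23) × 108.7 / (72 × 3.3) × 0.85 = 12717.9 / 237.60 × 0.85 ≈ 45.5 mL/min
CrCl ≈ 45 mL/min → bracket 15–79 mL/min.
55% of 800 mg = 440 mg

440 mg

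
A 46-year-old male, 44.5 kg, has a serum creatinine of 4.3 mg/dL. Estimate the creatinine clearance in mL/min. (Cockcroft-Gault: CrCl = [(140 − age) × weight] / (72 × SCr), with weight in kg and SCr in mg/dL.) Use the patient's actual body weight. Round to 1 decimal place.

13.5 mL/min

CrCl = (140 − 46) × 44.5 / (72 × 4.3) = 4183.0 / 309.60 ≈ 13.5 mL/min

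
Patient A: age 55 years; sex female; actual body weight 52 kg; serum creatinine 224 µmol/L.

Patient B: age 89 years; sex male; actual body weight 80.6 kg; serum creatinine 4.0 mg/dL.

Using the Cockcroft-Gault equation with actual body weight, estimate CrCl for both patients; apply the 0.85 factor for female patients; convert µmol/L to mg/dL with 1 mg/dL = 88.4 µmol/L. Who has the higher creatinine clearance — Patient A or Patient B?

Patient A: SCr = 224 / 88.4 = 2.534 mg/dL
Patient A: CrCl = (140 − 55) × 52 / (72 × 2.534) × 0.85 = 4420.0 / 182.45 × 0.85 ≈ 20.6 mL/min
Patient B: CrCl = (140 − 89) × 80.6 / (72 × 4) = 4110.6 / 288.00 ≈ 14.3 mL/min
20.6 vs 14.3 mL/min → Patient A is higher.

Patient A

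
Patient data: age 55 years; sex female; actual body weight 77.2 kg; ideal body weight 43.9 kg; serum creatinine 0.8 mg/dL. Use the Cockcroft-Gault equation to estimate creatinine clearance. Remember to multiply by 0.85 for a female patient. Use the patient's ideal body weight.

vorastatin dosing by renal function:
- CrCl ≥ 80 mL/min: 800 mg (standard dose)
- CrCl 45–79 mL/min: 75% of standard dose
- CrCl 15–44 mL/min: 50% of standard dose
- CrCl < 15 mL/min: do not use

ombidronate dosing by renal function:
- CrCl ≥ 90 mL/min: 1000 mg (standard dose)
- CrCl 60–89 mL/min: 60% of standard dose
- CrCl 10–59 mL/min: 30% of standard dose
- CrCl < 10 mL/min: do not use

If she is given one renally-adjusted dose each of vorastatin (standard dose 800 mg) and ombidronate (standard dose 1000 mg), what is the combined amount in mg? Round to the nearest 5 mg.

CrCl = (140 − 55) × 43.9 / (72 × 0.8) × 0.85 = 3731.5 / 57.60 × 0.85 ≈ 55.1 mL/min
CrCl ≈ 55 mL/min.
vorastatin: 45–79 mL/min → 75% of 800 mg = 600 mg.
ombidronate: 10–59 mL/min → 30% of 1000 mg = 300 mg.
Total = 600 + 300 = 900 mg.

900 mg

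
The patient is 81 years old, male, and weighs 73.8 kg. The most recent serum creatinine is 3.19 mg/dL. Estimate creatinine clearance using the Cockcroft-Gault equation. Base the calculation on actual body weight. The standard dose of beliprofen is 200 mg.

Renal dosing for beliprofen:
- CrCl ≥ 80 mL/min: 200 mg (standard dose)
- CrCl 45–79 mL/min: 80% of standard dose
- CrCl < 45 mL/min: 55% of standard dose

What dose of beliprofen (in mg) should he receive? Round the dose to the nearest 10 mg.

110 mg

CrCl = (140 − 81) × 73.8 / (72 × 3.19) = 4354.2 / 229.68 ≈ 19.0 mL/min
CrCl ≈ 19 mL/min → bracket < 45 mL/min.
55% of 200 mg = 110 mg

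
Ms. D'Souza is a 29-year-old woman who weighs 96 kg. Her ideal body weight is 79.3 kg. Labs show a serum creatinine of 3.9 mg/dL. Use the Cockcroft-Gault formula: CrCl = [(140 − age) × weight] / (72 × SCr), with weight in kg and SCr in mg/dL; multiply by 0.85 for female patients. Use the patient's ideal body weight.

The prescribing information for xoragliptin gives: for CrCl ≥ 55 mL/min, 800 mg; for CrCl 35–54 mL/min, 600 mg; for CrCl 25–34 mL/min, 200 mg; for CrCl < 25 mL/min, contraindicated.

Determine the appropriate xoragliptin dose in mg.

CrCl = (140 − 29) × 79.3 / (72 × 3.9) × 0.85 = 8802.3 / 280.80 × 0.85 ≈ 26.6 mL/min
CrCl ≈ 27 mL/min → bracket 25–34 mL/min.
Dose for this bracket: 200 mg.

200 mg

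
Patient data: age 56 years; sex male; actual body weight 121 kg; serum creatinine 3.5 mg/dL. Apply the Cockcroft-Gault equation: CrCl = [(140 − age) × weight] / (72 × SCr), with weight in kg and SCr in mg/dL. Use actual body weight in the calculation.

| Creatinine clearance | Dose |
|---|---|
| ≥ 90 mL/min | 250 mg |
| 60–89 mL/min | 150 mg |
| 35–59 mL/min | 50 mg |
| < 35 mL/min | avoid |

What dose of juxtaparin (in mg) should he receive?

50 mg

CrCl = (140 − 56) × 121 / (72 × 3.5) = 10164.0 / 252.00 ≈ 40.3 mL/min
CrCl ≈ 40 mL/min → bracket 35–59 mL/min.
Dose for this bracket: 50 mg.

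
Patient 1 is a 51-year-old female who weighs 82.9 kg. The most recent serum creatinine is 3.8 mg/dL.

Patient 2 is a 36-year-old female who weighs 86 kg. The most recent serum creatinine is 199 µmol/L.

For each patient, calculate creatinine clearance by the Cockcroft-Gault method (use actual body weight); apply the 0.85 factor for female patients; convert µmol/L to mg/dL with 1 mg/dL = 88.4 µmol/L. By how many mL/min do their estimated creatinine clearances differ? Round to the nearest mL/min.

24 mL/min

Patient 1: CrCl = (140 − 51) × 82.9 / (72 × 3.8) × 0.85 = 7378.1 / 273.60 × 0.85 ≈ 22.9 mL/min
Patient 2: SCr = 199 / 88.4 = 2.251 mg/dL
Patient 2: CrCl = (140 − 36) × 86 / (72 × 2.251) × 0.85 = 8944.0 / 162.07 × 0.85 ≈ 46.9 mL/min
|22.9 − 46.9| = 24.0 mL/min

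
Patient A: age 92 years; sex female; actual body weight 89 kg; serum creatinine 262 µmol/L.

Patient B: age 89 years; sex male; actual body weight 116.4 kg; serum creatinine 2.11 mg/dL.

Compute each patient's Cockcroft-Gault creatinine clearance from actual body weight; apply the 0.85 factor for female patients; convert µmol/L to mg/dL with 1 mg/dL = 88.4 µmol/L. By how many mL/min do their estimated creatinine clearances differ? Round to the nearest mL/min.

22 mL/min

Patient A: SCr = 262 / 88.4 = 2.964 mg/dL
Patient A: CrCl = (140 − 92) × 89 / (72 × 2.964) × 0.85 = 4272.0 / 213.41 × 0.85 ≈ 17.0 mL/min
Patient B: CrCl = (140 − 89) × 116.4 / (72 × 2.11) = 5936.4 / 151.92 ≈ 39.1 mL/min
|17.0 − 39.1| = 22.1 mL/min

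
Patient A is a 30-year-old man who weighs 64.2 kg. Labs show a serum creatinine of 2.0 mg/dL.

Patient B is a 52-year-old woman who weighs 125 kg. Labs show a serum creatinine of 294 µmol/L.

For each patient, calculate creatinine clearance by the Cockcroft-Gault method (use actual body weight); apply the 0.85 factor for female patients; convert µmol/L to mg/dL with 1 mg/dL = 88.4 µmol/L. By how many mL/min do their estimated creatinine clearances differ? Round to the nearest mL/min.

10 mL/min

Patient A: CrCl = (140 − 30) × 64.2 / (72 × 2) = 7062.0 / 144.00 ≈ 49.0 mL/min
Patient B: SCr = 294 / 88.4 = 3.326 mg/dL
Patient B: CrCl = (140 − 52) × 125 / (72 × 3.326) × 0.85 = 11000.0 / 239.47 × 0.85 ≈ 39.0 mL/min
|49.0 − 39.0| = 10.0 mL/min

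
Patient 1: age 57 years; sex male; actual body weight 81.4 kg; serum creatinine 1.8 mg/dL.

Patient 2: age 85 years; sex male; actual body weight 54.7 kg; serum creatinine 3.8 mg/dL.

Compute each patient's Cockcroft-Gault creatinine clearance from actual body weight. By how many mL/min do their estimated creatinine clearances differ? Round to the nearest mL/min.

Patient 1: CrCl = (140 − 57) × 81.4 / (72 × 1.8) = 6756.2 / 129.60 ≈ 52.1 mL/min
Patient 2: CrCl = (140 − 85) × 54.7 / (72 × 3.8) = 3008.5 / 273.60 ≈ 11.0 mL/min
|52.1 − 11.0| = 41.1 mL/min

41 mL/min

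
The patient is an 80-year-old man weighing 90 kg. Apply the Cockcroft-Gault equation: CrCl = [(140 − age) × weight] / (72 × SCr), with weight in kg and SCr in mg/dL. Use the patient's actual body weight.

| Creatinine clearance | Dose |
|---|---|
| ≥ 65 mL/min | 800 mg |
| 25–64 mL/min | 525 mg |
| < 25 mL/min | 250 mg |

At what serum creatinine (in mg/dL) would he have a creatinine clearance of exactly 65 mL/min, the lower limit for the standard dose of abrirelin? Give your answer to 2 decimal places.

1.15 mg/dL

Standard dose requires CrCl ≥ 65 mL/min.
Set (140 − 80) × 90 / (72 × SCr) = 65
SCr = (140 − 80) × 90 / (72 × 65) = 1.154 mg/dL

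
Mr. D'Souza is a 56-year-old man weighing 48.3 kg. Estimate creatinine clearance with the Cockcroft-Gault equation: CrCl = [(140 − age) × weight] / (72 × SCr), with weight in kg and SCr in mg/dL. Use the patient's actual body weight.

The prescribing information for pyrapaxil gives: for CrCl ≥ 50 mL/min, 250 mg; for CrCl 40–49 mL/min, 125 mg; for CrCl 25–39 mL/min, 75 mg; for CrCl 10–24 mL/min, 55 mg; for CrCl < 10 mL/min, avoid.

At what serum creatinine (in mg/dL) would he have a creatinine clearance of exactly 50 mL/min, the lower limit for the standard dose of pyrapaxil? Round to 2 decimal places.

1.13 mg/dL

Standard dose requires CrCl ≥ 50 mL/min.
Set (140 − 56) × 48.3 / (72 × SCr) = 50
SCr = (140 − 56) × 48.3 / (72 × 50) = 1.127 mg/dL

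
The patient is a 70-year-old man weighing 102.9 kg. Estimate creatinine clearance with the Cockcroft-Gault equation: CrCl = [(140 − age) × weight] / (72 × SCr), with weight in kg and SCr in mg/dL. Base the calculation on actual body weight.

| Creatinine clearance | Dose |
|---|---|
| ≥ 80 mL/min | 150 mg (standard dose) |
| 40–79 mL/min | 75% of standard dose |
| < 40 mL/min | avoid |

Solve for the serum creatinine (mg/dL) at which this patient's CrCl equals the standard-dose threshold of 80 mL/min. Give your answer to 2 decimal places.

1.25 mg/dL

Standard dose requires CrCl ≥ 80 mL/min.
Set (140 − 70) × 102.9 / (72 × SCr) = 80
SCr = (140 − 70) × 102.9 / (72 × 80) = 1.251 mg/dL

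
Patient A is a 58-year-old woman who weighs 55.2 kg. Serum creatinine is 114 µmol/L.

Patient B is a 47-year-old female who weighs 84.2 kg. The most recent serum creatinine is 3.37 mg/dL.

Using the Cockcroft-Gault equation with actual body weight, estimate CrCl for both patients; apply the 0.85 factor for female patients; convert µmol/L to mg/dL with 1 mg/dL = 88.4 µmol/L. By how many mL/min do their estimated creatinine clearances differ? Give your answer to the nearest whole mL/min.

14 mL/min

Patient A: SCr = 114 / 88.4 = 1.29 mg/dL
Patient A: CrCl = (140 − 58) × 55.2 / (72 × 1.29) × 0.85 = 4526.4 / 92.88 × 0.85 ≈ 41.4 mL/min
Patient B: CrCl = (140 − 47) × 84.2 / (72 × 3.37) × 0.85 = 7830.6 / 242.64 × 0.85 ≈ 27.4 mL/min
|41.4 − 27.4| = 14.0 mL/min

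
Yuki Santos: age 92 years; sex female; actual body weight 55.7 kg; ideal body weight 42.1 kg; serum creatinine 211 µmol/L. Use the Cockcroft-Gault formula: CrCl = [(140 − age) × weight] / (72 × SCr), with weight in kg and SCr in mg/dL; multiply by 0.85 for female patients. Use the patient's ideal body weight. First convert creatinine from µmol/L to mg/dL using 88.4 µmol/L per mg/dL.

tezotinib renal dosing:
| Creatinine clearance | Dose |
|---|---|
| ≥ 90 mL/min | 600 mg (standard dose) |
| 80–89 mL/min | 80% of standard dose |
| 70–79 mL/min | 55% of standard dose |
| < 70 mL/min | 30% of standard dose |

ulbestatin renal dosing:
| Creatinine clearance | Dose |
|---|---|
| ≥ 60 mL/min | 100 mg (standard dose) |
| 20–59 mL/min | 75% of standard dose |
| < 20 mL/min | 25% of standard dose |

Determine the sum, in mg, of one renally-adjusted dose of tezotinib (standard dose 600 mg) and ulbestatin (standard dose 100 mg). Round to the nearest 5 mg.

SCr = 211 / 88.4 = 2.387 mg/dL
CrCl = (140 − 92) × 42.1 / (72 × 2.387) × 0.85 = 2020.8 / 171.86 × 0.85 ≈ 10.0 mL/min
CrCl ≈ 10 mL/min.
tezotinib: < 70 mL/min → 30% of 600 mg = 180 mg.
ulbestatin: < 20 mL/min → 25% of 100 mg = 25 mg.
Total = 180 + 25 = 205 mg.

205 mg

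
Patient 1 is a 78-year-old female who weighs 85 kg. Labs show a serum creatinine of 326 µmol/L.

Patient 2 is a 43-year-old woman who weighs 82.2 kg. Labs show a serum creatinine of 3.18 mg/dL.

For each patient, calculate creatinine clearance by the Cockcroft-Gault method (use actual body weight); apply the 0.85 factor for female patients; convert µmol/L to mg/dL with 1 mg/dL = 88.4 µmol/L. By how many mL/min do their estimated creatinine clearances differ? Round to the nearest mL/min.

13 mL/min

Patient 1: SCr = 326 / 88.4 = 3.688 mg/dL
Patient 1: CrCl = (140 − 78) × 85 / (72 × 3.688) × 0.85 = 5270.0 / 265.54 × 0.85 ≈ 16.9 mL/min
Patient 2: CrCl = (140 − 43) × 82.2 / (72 × 3.18) × 0.85 = 7973.4 / 228.96 × 0.85 ≈ 29.6 mL/min
|16.9 − 29.6| = 12.7 mL/min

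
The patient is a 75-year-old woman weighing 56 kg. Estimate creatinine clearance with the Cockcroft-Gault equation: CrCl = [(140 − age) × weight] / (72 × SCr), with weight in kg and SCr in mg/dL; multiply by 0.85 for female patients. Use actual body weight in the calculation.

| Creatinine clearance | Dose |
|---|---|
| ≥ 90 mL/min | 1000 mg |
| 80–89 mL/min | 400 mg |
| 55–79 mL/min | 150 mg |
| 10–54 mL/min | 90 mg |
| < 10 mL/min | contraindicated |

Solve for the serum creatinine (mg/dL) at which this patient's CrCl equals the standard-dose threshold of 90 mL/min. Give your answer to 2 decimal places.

0.48 mg/dL

Standard dose requires CrCl ≥ 90 mL/min.
Set (140 − 75) × 56 × 0.85 / (72 × SCr) = 90
SCr = (140 − 75) × 56 × 0.85 / (72 × 90) = 0.477 mg/dL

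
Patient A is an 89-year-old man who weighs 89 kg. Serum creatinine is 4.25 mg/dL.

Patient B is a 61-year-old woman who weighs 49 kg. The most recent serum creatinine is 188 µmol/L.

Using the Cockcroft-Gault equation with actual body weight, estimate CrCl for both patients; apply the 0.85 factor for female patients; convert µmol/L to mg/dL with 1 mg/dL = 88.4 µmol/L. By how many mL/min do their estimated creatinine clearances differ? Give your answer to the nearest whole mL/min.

7 mL/min

Patient A: CrCl = (140 − 89) × 89 / (72 × 4.25) = 4539.0 / 306.00 ≈ 14.8 mL/min
Patient B: SCr = 188 / 88.4 = 2.127 mg/dL
Patient B: CrCl = (140 − 61) × 49 / (72 × 2.127) × 0.85 = 3871.0 / 153.14 × 0.85 ≈ 21.5 mL/min
|14.8 − 21.5| = 6.7 mL/min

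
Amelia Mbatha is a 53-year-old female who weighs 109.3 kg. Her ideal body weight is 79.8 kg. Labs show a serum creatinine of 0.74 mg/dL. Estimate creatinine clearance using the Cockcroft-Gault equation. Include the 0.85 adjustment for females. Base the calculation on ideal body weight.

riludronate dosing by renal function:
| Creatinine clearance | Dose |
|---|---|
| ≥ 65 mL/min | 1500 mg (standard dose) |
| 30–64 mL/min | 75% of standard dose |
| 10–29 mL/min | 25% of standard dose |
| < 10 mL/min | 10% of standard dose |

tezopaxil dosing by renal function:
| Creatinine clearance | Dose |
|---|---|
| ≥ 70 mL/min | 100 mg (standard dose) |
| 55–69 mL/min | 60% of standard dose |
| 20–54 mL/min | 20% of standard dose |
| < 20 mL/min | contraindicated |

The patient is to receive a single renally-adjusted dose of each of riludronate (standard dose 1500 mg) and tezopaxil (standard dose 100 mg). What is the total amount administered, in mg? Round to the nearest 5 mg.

1600 mg

CrCl = (140 − 53) × 79.8 / (72 × 0.74) × 0.85 = 6942.6 / 53.28 × 0.85 ≈ 110.8 mL/min
CrCl ≈ 111 mL/min.
riludronate: ≥ 65 mL/min → 100% of 1500 mg = 1500 mg.
tezopaxil: ≥ 70 mL/min → 100% of 100 mg = 100 mg.
Total = 1500 + 100 = 1600 mg.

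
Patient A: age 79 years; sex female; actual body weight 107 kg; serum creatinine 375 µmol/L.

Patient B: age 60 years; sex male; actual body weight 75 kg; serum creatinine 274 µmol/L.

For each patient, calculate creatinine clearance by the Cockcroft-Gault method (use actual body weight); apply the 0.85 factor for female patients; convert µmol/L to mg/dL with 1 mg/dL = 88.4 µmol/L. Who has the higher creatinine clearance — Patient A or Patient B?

Patient A: SCr = 375 / 88.4 = 4.242 mg/dL
Patient A: CrCl = (140 − 79) × 107 / (72 × 4.242) × 0.85 = 6527.0 / 305.42 × 0.85 ≈ 18.2 mL/min
Patient B: SCr = 274 / 88.4 = 3.1 mg/dL
Patient B: CrCl = (140 − 60) × 75 / (72 × 3.1) = 6000.0 / 223.20 ≈ 26.9 mL/min
18.2 vs 26.9 mL/min → Patient B is higher.

Patient B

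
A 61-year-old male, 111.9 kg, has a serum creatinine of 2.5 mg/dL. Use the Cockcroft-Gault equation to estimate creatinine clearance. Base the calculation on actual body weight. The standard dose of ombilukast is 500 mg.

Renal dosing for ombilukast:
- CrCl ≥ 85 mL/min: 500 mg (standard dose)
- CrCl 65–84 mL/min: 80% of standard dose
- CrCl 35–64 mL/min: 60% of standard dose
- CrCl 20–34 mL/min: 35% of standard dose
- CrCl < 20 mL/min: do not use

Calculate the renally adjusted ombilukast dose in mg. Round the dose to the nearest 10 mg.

CrCl = (140 − 61) × 111.9 / (72 × 2.5) = 8840.1 / 180.00 ≈ 49.1 mL/min
CrCl ≈ 49 mL/min → bracket 35–64 mL/min.
60% of 500 mg = 300 mg

300 mg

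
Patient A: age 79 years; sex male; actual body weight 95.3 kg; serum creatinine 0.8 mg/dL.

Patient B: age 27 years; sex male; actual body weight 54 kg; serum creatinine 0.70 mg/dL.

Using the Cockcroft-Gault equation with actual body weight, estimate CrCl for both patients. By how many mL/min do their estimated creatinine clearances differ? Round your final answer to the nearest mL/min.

Patient A: CrCl = (140 − 79) × 95.3 / (72 × 0.8) = 5813.3 / 57.60 ≈ 100.9 mL/min
Patient B: CrCl = (140 − 27) × 54 / (72 × 0.7) = 6102.0 / 50.40 ≈ 121.1 mL/min
|100.9 − 121.1| = 20.2 mL/min

20 mL/min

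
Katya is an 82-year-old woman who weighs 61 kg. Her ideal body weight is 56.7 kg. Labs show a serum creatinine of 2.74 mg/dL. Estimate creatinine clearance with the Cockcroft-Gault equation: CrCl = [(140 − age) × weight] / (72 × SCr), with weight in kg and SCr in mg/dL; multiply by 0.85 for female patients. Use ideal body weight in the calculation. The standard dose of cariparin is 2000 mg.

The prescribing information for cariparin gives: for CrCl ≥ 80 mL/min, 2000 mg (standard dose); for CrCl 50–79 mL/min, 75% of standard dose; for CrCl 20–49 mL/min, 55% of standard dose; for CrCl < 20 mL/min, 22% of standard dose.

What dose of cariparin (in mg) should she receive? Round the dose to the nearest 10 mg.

440 mg

CrCl = (140 − 82) × 56.7 / (72 × 2.74) × 0.85 = 3288.6 / 197.28 × 0.85 ≈ 14.2 mL/min
CrCl ≈ 14 mL/min → bracket < 20 mL/min.
22% of 2000 mg = 440 mg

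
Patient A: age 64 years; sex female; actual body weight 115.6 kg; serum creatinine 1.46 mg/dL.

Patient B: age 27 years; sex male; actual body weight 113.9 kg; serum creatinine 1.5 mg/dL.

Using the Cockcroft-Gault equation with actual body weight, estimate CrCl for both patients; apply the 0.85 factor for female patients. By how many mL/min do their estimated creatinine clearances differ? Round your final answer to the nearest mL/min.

Patient A: CrCl = (140 − 64) × 115.6 / (72 × 1.46) × 0.85 = 8785.6 / 105.12 × 0.85 ≈ 71.0 mL/min
Patient B: CrCl = (140 − 27) × 113.9 / (72 × 1.5) = 12870.7 / 108.00 ≈ 119.2 mL/min
|71.0 − 119.2| = 48.2 mL/min

48 mL/min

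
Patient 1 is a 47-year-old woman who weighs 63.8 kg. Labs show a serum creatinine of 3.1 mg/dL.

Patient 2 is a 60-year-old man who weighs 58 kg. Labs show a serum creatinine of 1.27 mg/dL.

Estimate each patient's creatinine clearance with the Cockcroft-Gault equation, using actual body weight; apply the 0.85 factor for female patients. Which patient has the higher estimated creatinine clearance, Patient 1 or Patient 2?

Patient 1: CrCl = (140 − 47) × 63.8 / (72 × 3.1) × 0.85 = 5933.4 / 223.20 × 0.85 ≈ 22.6 mL/min
Patient 2: CrCl = (140 − 60) × 58 / (72 × 1.27) = 4640.0 / 91.44 ≈ 50.7 mL/min
22.6 vs 50.7 mL/min → Patient 2 is higher.

Patient 2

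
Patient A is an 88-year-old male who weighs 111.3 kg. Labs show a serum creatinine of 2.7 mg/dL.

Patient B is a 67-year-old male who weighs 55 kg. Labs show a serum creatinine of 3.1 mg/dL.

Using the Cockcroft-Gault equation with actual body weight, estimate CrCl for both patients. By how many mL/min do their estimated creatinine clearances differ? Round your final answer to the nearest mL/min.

12 mL/min

Patient A: CrCl = (140 − 88) × 111.3 / (72 × 2.7) = 5787.6 / 194.40 ≈ 29.8 mL/min
Patient B: CrCl = (140 − 67) × 55 / (72 × 3.1) = 4015.0 / 223.20 ≈ 18.0 mL/min
|29.8 − 18.0| = 11.8 mL/min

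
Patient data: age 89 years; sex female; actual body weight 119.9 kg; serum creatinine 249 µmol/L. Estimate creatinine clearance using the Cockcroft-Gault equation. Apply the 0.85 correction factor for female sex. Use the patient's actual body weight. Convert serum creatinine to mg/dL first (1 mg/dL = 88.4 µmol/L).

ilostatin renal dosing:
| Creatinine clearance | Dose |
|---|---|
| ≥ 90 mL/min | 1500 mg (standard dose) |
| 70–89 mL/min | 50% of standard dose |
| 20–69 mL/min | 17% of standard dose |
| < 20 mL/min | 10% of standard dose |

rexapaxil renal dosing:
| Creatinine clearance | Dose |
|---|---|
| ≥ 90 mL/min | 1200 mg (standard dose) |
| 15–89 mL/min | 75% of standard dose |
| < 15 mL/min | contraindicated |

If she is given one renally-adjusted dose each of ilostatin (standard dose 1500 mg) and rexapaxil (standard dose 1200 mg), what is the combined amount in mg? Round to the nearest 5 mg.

1155 mg

SCr = 249 / 88.4 = 2.817 mg/dL
CrCl = (140 − 89) × 119.9 / (72 × 2.817) × 0.85 = 6114.9 / 202.82 × 0.85 ≈ 25.6 mL/min
CrCl ≈ 26 mL/min.
ilostatin: 20–69 mL/min → 17% of 1500 mg = 255 mg.
rexapaxil: 15–89 mL/min → 75% of 1200 mg = 900 mg.
Total = 255 + 900 = 1155 mg.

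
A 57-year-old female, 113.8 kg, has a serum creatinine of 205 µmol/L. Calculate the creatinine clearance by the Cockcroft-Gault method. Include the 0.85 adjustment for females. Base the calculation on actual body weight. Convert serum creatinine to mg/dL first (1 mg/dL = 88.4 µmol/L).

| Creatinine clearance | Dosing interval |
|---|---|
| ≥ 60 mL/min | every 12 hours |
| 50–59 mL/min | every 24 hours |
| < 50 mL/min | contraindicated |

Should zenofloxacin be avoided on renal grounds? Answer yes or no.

SCr = 205 / 88.4 = 2.319 mg/dL
CrCl = (140 − 57) × 113.8 / (72 × 2.319) × 0.85 = 9445.4 / 166.97 × 0.85 ≈ 48.1 mL/min
CrCl ≈ 48 mL/min, which is < 50 mL/min.

yes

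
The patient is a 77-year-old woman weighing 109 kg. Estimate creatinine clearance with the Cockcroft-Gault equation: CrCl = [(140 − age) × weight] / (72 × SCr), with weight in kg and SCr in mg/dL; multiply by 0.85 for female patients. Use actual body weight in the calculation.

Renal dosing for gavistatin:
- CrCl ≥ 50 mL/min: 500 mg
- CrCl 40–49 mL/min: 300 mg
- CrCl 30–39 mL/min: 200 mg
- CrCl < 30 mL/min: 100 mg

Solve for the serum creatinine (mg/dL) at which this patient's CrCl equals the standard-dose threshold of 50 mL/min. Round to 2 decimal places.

Standard dose requires CrCl ≥ 50 mL/min.
Set (140 − 77) × 109 × 0.85 / (72 × SCr) = 50
SCr = (140 − 77) × 109 × 0.85 / (72 × 50) = 1.621 mg/dL

1.62 mg/dL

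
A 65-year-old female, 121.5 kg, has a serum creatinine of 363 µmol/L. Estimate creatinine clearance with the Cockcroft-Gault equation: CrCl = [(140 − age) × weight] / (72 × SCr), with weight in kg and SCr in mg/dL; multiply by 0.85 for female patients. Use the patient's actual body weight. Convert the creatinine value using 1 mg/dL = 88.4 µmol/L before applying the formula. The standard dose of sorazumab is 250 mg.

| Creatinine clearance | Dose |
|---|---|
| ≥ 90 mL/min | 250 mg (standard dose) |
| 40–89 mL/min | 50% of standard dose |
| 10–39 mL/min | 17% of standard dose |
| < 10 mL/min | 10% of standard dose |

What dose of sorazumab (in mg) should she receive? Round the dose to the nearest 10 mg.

40 mg

SCr = 363 / 88.4 = 4.106 mg/dL
CrCl = (140 − 65) × 121.5 / (72 × 4.106) × 0.85 = 9112.5 / 295.63 × 0.85 ≈ 26.2 mL/min
CrCl ≈ 26 mL/min → bracket 10–39 mL/min.
17% of 250 mg = 42.5 mg → 40 mg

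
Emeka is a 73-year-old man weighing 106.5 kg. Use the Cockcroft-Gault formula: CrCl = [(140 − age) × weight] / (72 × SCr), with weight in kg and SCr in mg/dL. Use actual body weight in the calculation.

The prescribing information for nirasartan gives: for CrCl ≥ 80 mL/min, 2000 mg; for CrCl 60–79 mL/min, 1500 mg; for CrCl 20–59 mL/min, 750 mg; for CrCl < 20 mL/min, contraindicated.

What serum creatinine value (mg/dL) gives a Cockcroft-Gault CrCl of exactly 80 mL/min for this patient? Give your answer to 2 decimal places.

Standard dose requires CrCl ≥ 80 mL/min.
Set (140 − 73) × 106.5 / (72 × SCr) = 80
SCr = (140 − 73) × 106.5 / (72 × 80) = 1.239 mg/dL

1.24 mg/dL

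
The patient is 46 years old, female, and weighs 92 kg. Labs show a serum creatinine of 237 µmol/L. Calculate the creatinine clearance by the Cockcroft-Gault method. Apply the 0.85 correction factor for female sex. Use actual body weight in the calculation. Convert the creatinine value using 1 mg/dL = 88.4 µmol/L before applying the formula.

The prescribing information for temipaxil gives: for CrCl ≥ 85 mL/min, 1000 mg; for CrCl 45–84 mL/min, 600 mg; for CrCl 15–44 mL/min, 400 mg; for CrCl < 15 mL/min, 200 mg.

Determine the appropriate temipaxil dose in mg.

SCr = 237 / 88.4 = 2.681 mg/dL
CrCl = (140 − 46) × 92 / (72 × 2.681) × 0.85 = 8648.0 / 193.03 × 0.85 ≈ 38.1 mL/min
CrCl ≈ 38 mL/min → bracket 15–44 mL/min.
Dose for this bracket: 400 mg.

400 mg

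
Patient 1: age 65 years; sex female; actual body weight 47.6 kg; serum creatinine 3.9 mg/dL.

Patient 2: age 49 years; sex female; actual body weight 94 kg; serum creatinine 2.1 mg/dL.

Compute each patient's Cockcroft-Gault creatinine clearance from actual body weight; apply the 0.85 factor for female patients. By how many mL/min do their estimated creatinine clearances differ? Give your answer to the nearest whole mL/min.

37 mL/min

Patient 1: CrCl = (140 − 65) × 47.6 / (72 × 3.9) × 0.85 = 3570.0 / 280.80 × 0.85 ≈ 10.8 mL/min
Patient 2: CrCl = (140 − 49) × 94 / (72 × 2.1) × 0.85 = 8554.0 / 151.20 × 0.85 ≈ 48.1 mL/min
|10.8 − 48.1| = 37.3 mL/min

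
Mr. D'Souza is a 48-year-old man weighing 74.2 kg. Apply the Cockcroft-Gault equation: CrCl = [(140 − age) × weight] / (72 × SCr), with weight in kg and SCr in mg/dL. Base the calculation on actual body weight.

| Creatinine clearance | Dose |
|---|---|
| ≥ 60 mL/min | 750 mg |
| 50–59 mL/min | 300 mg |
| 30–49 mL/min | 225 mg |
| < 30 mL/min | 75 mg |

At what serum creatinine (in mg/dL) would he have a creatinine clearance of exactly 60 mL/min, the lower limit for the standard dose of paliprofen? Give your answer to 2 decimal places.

Standard dose requires CrCl ≥ 60 mL/min.
Set (140 − 48) × 74.2 / (72 × SCr) = 60
SCr = (140 − 48) × 74.2 / (72 × 60) = 1.580 mg/dL

1.58 mg/dL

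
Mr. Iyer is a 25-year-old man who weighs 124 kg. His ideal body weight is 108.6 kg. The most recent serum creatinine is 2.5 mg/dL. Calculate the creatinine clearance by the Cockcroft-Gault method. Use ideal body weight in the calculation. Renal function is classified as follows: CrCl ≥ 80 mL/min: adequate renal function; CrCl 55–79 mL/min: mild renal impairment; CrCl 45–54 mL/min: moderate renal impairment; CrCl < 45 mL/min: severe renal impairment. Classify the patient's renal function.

CrCl = (140 − 25) × 108.6 / (72 × 2.5) = 12489.0 / 180.00 ≈ 69.4 mL/min
69 mL/min falls in the 'mild renal impairment' range.

mild renal impairment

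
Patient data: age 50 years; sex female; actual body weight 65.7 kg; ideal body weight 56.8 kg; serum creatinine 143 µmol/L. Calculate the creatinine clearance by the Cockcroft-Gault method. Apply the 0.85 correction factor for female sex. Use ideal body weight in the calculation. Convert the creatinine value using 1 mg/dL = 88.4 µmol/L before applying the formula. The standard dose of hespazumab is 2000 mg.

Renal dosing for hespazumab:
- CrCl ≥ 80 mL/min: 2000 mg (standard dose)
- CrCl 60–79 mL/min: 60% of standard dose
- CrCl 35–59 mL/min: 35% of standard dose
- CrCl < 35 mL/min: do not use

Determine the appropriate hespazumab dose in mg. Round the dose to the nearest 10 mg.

700 mg

SCr = 143 / 88.4 = 1.618 mg/dL
CrCl = (140 − 50) × 56.8 / (72 × 1.618) × 0.85 = 5112.0 / 116.50 × 0.85 ≈ 37.3 mL/min
CrCl ≈ 37 mL/min → bracket 35–59 mL/min.
35% of 2000 mg = 700 mg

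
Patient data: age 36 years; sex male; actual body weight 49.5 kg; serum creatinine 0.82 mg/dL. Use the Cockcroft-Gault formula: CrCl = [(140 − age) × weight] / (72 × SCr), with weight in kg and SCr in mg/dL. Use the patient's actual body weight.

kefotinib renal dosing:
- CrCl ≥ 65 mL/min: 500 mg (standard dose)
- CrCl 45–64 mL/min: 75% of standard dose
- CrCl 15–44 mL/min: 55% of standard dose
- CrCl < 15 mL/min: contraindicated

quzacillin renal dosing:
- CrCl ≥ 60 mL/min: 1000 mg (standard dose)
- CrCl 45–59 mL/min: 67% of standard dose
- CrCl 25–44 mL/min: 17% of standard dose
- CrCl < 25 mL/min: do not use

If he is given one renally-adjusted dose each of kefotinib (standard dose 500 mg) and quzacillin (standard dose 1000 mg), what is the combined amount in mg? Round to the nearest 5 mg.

CrCl = (140 − 36) × 49.5 / (72 × 0.82) = 5148.0 / 59.04 ≈ 87.2 mL/min
CrCl ≈ 87 mL/min.
kefotinib: ≥ 65 mL/min → 100% of 500 mg = 500 mg.
quzacillin: ≥ 60 mL/min → 100% of 1000 mg = 1000 mg.
Total = 500 + 1000 = 1500 mg.

1500 mg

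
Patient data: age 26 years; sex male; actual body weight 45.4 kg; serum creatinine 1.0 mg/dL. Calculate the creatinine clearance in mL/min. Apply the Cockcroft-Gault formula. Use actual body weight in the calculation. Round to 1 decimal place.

71.9 mL/min

CrCl = (140 − 26) × 45.4 / (72 × 1) = 5175.6 / 72.00 ≈ 71.9 mL/min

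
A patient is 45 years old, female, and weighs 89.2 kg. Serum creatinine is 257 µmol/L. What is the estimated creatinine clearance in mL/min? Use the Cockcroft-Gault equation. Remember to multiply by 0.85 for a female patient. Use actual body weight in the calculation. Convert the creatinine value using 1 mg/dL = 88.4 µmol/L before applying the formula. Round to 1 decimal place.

SCr = 257 / 88.4 = 2.907 mg/dL
CrCl = (140 − 45) × 89.2 / (72 × 2.907) × 0.85 = 8474.0 / 209.30 × 0.85 ≈ 34.4 mL/min

34.4 mL/min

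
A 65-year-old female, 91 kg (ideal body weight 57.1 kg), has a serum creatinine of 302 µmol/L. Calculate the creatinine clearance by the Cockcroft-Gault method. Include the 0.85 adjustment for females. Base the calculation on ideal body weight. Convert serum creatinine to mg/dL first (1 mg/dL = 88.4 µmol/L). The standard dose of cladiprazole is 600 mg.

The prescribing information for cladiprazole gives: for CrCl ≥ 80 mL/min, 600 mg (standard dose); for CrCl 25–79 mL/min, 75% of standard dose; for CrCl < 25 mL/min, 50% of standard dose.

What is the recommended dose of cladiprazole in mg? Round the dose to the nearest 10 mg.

SCr = 302 / 88.4 = 3.416 mg/dL
CrCl = (140 − 65) × 57.1 / (72 × 3.416) × 0.85 = 4282.5 / 245.95 × 0.85 ≈ 14.8 mL/min
CrCl ≈ 15 mL/min → bracket < 25 mL/min.
50% of 600 mg = 300 mg

300 mg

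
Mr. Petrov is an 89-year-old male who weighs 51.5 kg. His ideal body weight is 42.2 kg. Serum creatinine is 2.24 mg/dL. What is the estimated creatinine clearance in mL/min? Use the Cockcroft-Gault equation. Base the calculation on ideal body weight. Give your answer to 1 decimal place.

13.3 mL/min

CrCl = (140 − 89) × 42.2 / (72 × 2.24) = 2152.2 / 161.28 ≈ 13.3 mL/min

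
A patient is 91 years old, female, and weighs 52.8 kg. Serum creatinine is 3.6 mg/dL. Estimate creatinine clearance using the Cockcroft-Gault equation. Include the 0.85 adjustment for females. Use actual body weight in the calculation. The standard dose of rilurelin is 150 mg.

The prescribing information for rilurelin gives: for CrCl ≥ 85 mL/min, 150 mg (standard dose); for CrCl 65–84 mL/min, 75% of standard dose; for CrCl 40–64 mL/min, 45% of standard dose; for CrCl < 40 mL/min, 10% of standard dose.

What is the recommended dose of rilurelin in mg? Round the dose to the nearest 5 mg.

15 mg

CrCl = (140 − 91) × 52.8 / (72 × 3.6) × 0.85 = 2587.2 / 259.20 × 0.85 ≈ 8.5 mL/min
CrCl ≈ 8 mL/min → bracket < 40 mL/min.
10% of 150 mg = 15 mg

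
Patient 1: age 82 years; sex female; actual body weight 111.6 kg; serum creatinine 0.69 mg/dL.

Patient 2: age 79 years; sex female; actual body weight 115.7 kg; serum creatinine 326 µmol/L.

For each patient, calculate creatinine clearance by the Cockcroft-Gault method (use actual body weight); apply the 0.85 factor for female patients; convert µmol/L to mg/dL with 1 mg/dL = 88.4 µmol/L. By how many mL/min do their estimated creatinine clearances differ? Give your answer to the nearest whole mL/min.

Patient 1: CrCl = (140 − 82) × 111.6 / (72 × 0.69) × 0.85 = 6472.8 / 49.68 × 0.85 ≈ 110.7 mL/min
Patient 2: SCr = 326 / 88.4 = 3.688 mg/dL
Patient 2: CrCl = (140 − 79) × 115.7 / (72 × 3.688) × 0.85 = 7057.7 / 265.54 × 0.85 ≈ 22.6 mL/min
|110.7 − 22.6| = 88.1 mL/min

88 mL/min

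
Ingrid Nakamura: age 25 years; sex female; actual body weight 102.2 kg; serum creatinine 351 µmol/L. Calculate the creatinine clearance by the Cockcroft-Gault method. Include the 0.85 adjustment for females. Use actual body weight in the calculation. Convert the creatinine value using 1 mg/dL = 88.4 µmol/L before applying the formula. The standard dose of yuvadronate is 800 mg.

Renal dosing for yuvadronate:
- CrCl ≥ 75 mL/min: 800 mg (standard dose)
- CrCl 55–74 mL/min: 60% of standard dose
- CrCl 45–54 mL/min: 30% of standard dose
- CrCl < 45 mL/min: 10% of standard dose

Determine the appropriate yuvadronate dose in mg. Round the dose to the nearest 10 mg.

80 mg

SCr = 351 / 88.4 = 3.971 mg/dL
CrCl = (140 − 25) × 102.2 / (72 × 3.971) × 0.85 = 11753.0 / 285.91 × 0.85 ≈ 34.9 mL/min
CrCl ≈ 35 mL/min → bracket < 45 mL/min.
10% of 800 mg = 80 mg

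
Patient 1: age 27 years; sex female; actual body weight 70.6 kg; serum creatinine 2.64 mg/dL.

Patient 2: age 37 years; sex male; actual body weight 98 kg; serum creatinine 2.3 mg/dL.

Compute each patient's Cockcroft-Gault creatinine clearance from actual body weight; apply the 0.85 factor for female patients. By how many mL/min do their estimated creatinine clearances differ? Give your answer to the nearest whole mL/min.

25 mL/min

Patient 1: CrCl = (140 − 27) × 70.6 / (72 × 2.64) × 0.85 = 7977.8 / 190.08 × 0.85 ≈ 35.7 mL/min
Patient 2: CrCl = (140 − 37) × 98 / (72 × 2.3) = 10094.0 / 165.60 ≈ 61.0 mL/min
|35.7 − 61.0| = 25.3 mL/min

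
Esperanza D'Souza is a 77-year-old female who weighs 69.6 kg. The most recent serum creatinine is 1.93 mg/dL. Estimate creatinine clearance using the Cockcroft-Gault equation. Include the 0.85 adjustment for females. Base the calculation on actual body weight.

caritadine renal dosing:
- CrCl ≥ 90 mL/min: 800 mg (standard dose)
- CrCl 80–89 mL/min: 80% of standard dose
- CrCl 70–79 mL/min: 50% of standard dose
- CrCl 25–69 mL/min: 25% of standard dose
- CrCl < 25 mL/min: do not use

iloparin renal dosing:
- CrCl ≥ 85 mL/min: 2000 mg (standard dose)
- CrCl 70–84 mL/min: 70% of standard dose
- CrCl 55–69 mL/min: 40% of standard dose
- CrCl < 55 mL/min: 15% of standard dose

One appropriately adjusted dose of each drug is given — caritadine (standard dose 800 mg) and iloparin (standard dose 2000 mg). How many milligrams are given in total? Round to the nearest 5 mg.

CrCl = (140 − 77) × 69.6 / (72 × 1.93) × 0.85 = 4384.8 / 138.96 × 0.85 ≈ 26.8 mL/min
CrCl ≈ 27 mL/min.
caritadine: 25–69 mL/min → 25% of 800 mg = 200 mg.
iloparin: < 55 mL/min → 15% of 2000 mg = 300 mg.
Total = 200 + 300 = 500 mg.

500 mg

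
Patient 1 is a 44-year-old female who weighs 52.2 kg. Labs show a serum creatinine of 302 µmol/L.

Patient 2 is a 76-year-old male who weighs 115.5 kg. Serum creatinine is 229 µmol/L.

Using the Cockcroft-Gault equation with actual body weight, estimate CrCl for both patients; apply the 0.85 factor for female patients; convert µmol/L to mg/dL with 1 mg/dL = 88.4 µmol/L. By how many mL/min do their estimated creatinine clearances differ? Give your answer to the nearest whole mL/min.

Patient 1: SCr = 302 / 88.4 = 3.416 mg/dL
Patient 1: CrCl = (140 − 44) × 52.2 / (72 × 3.416) × 0.85 = 5011.2 / 245.95 × 0.85 ≈ 17.3 mL/min
Patient 2: SCr = 229 / 88.4 = 2.59 mg/dL
Patient 2: CrCl = (140 − 76) × 115.5 / (72 × 2.59) = 7392.0 / 186.48 ≈ 39.6 mL/min
|17.3 − 39.6| = 22.3 mL/min

22 mL/min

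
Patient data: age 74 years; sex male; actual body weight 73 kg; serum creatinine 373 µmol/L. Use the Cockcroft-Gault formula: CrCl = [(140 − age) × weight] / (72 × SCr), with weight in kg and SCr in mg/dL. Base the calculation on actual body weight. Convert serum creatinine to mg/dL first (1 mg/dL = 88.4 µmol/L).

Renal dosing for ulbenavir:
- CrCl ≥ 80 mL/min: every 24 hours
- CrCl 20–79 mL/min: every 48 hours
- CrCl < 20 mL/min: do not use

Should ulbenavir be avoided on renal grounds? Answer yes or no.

yes

SCr = 373 / 88.4 = 4.219 mg/dL
CrCl = (140 − 74) × 73 / (72 × 4.219) = 4818.0 / 303.77 ≈ 15.9 mL/min
CrCl ≈ 16 mL/min, which is < 20 mL/min.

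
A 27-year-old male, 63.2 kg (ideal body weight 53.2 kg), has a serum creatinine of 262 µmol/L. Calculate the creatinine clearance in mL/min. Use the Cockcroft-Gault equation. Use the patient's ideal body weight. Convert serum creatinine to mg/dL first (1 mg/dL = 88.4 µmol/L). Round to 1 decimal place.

SCr = 262 / 88.4 = 2.964 mg/dL
CrCl = (140 − 27) × 53.2 / (72 × 2.964) = 6011.6 / 213.41 ≈ 28.2 mL/min

28.2 mL/min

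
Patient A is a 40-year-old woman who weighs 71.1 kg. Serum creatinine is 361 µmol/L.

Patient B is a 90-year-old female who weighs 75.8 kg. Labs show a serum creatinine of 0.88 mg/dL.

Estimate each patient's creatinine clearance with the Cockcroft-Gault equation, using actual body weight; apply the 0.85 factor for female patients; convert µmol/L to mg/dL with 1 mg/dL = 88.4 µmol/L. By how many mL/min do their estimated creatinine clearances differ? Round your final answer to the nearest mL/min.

30 mL/min

Patient A: SCr = 361 / 88.4 = 4.084 mg/dL
Patient A: CrCl = (140 − 40) × 71.1 / (72 × 4.084) × 0.85 = 7110.0 / 294.05 × 0.85 ≈ 20.6 mL/min
Patient B: CrCl = (140 − 90) × 75.8 / (72 × 0.88) × 0.85 = 3790.0 / 63.36 × 0.85 ≈ 50.8 mL/min
|20.6 − 50.8| = 30.2 mL/min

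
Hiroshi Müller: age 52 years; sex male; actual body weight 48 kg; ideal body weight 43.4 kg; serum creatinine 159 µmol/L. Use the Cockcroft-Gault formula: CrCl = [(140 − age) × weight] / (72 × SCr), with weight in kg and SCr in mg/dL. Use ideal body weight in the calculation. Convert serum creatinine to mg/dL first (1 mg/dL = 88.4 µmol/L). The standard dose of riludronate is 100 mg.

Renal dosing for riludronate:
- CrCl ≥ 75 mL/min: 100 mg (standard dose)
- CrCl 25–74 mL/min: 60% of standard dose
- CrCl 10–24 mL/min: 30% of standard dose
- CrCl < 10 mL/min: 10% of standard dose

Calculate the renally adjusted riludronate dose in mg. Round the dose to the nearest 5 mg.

SCr = 159 / 88.4 = 1.799 mg/dL
CrCl = (140 − 52) × 43.4 / (72 × 1.799) = 3819.2 / 129.53 ≈ 29.5 mL/min
CrCl ≈ 29 mL/min → bracket 25–74 mL/min.
60% of 100 mg = 60 mg

60 mg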